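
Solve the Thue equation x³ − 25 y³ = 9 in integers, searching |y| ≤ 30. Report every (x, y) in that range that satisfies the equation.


The equation is x³ - 25y³ = 9. For fixed y, x³ = 25·y³ + 9, so a solution requires the RHS to be a perfect cube.
Strategy: iterate y from -30 to 30, compute RHS = 25·y³ + 9, and check whether it is a (positive or negative) perfect cube.
Check small values of y:
  y = 0: RHS = 9 is not a perfect cube.
  y = 1: RHS = 34 is not a perfect cube.
  y = -1: RHS = -16 is not a perfect cube.
  y = 2: RHS = 209 is not a perfect cube.
  y = -2: RHS = -191 is not a perfect cube.
  y = 3: RHS = 684 is not a perfect cube.
  y = -3: RHS = -666 is not a perfect cube.
Continuing the search up to |y| = 30 finds no solutions either.
No (x, y) in the scanned range satisfies the equation.

No integer solutions with |y| ≤ 30.


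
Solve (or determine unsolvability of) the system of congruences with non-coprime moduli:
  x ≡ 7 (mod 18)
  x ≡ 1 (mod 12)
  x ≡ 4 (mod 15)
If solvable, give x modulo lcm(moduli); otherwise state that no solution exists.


Moduli 18, 12, 15 are not pairwise coprime, so CRT works modulo lcm(m_i) when all pairwise compatibility conditions hold.
Pairwise compatibility: gcd(m_i, m_j) must divide a_i - a_j for every pair.
Merge one congruence at a time:
  Start: x ≡ 7 (mod 18).
  Combine with x ≡ 1 (mod 12): gcd(18, 12) = 6; 1 - 7 = -6, which IS divisible by 6, so compatible.
    Write x = 7 + 18·t and substitute into x ≡ 1 (mod 12): 18·t ≡ 1 − 7 = -6 (mod 12).
    Divide the congruence (and modulus) by g = 6: 3·t ≡ -1 (mod 2).
    Reduce coefficients mod 2: 1·t ≡ 1 (mod 2).
    So t ≡ 1 (mod 2).
    Then x = 7 + 18·1 = 25, valid modulo lcm(18, 12) = 36: x ≡ 25 (mod 36).
  Combine with x ≡ 4 (mod 15): gcd(36, 15) = 3; 4 - 25 = -21, which IS divisible by 3, so compatible.
    Write x = 25 + 36·t and substitute into x ≡ 4 (mod 15): 36·t ≡ 4 − 25 = -21 (mod 15).
    Divide the congruence (and modulus) by g = 3: 12·t ≡ -7 (mod 5).
    Reduce coefficients mod 5: 2·t ≡ 3 (mod 5).
    The inverse of 2 mod 5 is 3 (since 2·3 = 6 = 1·5 + 1), so t ≡ 3·3 = 9 ≡ 4 (mod 5).
    Then x = 25 + 36·4 = 169, valid modulo lcm(36, 15) = 180: x ≡ 169 (mod 180).
Verify: 169 mod 18 = 7, 169 mod 12 = 1, 169 mod 15 = 4.

x ≡ 169 (mod 180).


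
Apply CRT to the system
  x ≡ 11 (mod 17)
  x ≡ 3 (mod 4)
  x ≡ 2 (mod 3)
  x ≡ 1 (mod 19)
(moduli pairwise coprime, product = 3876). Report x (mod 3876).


Product of moduli M = 17 · 4 · 3 · 19 = 3876.
Merge one congruence at a time:
  Start: x ≡ 11 (mod 17).
  Combine with x ≡ 3 (mod 4); new modulus lcm = 68.
    Write x = 11 + 17·t and substitute into x ≡ 3 (mod 4): 17·t ≡ 3 − 11 = -8 (mod 4).
    Reduce coefficients mod 4: 1·t ≡ 0 (mod 4).
    So t ≡ 0 (mod 4).
    Then x = 11 + 17·0 = 11, valid modulo lcm(17, 4) = 68: x ≡ 11 (mod 68).
  Combine with x ≡ 2 (mod 3); new modulus lcm = 204.
    Write x = 11 + 68·t and substitute into x ≡ 2 (mod 3): 68·t ≡ 2 − 11 = -9 (mod 3).
    Reduce coefficients mod 3: 2·t ≡ 0 (mod 3).
    The inverse of 2 mod 3 is 2 (since 2·2 = 4 = 1·3 + 1), so t ≡ 2·0 = 0 ≡ 0 (mod 3).
    Then x = 11 + 68·0 = 11, valid modulo lcm(68, 3) = 204: x ≡ 11 (mod 204).
  Combine with x ≡ 1 (mod 19); new modulus lcm = 3876.
    Write x = 11 + 204·t and substitute into x ≡ 1 (mod 19): 204·t ≡ 1 − 11 = -10 (mod 19).
    Reduce coefficients mod 19: 14·t ≡ 9 (mod 19).
    The inverse of 14 mod 19 is 15 (since 14·15 = 210 = 11·19 + 1), so t ≡ 15·9 = 135 ≡ 2 (mod 19).
    Then x = 11 + 204·2 = 419, valid modulo lcm(204, 19) = 3876: x ≡ 419 (mod 3876).
Verify against each original: 419 mod 17 = 11, 419 mod 4 = 3, 419 mod 3 = 2, 419 mod 19 = 1.

x ≡ 419 (mod 3876).


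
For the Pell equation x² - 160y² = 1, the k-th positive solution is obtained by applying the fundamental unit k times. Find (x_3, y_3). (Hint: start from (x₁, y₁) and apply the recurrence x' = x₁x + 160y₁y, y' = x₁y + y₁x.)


Step 1: Find the fundamental solution (x₁, y₁) of x² - 160y² = 1.
  Expand √160 as a continued fraction. a₀ = ⌊√160⌋ = 12; iterate m_{k+1} = d_k·a_k − m_k, d_{k+1} = (160 − m_{k+1}²)/d_k, a_{k+1} = ⌊(a₀ + m_{k+1})/d_{k+1}⌋ (starting m₀ = 0, d₀ = 1), with convergents p_k = a_k·p_{k-1} + p_{k-2}, q_k = a_k·q_{k-1} + q_{k-2} (p₋₁ = 1, q₋₁ = 0):
  k = 0: a₀ = 12; p₀/q₀ = 12/1; p₀² − 160·q₀² = 144 − 160 = -16.
  k = 1: m = 12, d = 16, a = ⌊(12 + 12)/16⌋ = 1; p/q = (1·12 + 1)/(1·1 + 0) = 13/1; p² − 160·q² = 169 − 160 = 9.
  k = 2: m = 4, d = 9, a = ⌊(12 + 4)/9⌋ = 1; p/q = (1·13 + 12)/(1·1 + 1) = 25/2; p² − 160·q² = 625 − 640 = -15.
  k = 3: m = 5, d = 15, a = ⌊(12 + 5)/15⌋ = 1; p/q = (1·25 + 13)/(1·2 + 1) = 38/3; p² − 160·q² = 1444 − 1440 = 4.
  k = 4: m = 10, d = 4, a = ⌊(12 + 10)/4⌋ = 5; p/q = (5·38 + 25)/(5·3 + 2) = 215/17; p² − 160·q² = 46225 − 46240 = -15.
  k = 5: m = 10, d = 15, a = ⌊(12 + 10)/15⌋ = 1; p/q = (1·215 + 38)/(1·17 + 3) = 253/20; p² − 160·q² = 64009 − 64000 = 9.
  k = 6: m = 5, d = 9, a = ⌊(12 + 5)/9⌋ = 1; p/q = (1·253 + 215)/(1·20 + 17) = 468/37; p² − 160·q² = 219024 − 219040 = -16.
  k = 7: m = 4, d = 16, a = ⌊(12 + 4)/16⌋ = 1; p/q = (1·468 + 253)/(1·37 + 20) = 721/57; p² − 160·q² = 519841 − 519840 = 1.
  The first convergent with p² − 160·q² = 1 gives the fundamental solution (x₁, y₁) = (721, 57).
Step 2: Apply the recurrence (x_{n+1}, y_{n+1}) = (x₁x_n + 160y₁y_n, x₁y_n + y₁x_n) repeatedly.
  From (x_1, y_1) = (721, 57): x_2 = 721·721 + 160·57·57 = 1039681; y_2 = 721·57 + 57·721 = 82194.
  From (x_2, y_2) = (1039681, 82194): x_3 = 721·1039681 + 160·57·82194 = 1499219281; y_3 = 721·82194 + 57·1039681 = 118523691.
Step 3: Verify x_3² - 160·y_3² = 2247658452522156961 - 2247658452522156960 = 1 (should be 1). ✓

(x_1, y_1) = (721, 57); (x_3, y_3) = (1499219281, 118523691).


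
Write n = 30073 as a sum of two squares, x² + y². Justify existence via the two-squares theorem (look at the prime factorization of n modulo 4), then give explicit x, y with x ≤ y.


Step 1: Factor n = 30073 = 17 · 29 · 61.
Step 2: Check the mod-4 condition on each prime factor: 17 ≡ 1 (mod 4), exponent 1; 29 ≡ 1 (mod 4), exponent 1; 61 ≡ 1 (mod 4), exponent 1.
All primes ≡ 3 (mod 4) appear to even exponent (or don't appear), so by the two-squares theorem n IS expressible as a sum of two squares.
Step 3: Build a representation. Here n = 17 · 29 · 61 is a product of primes ≡ 1 (mod 4). Each prime p ≡ 1 (mod 4) is itself a sum of two squares; find a² by testing p − a² for a perfect square:
  17: 17 − 1² = 16 = 4² ⇒ 17 = 1² + 4².
  29: 29 − 1² = 28, 29 − 2² = 25 = 5² ⇒ 29 = 2² + 5².
  61: 61 − 1² = 60, 61 − 2² = 57, 61 − 3² = 52, 61 − 4² = 45, 61 − 5² = 36 = 6² ⇒ 61 = 5² + 6².
  Combine using the Brahmagupta–Fibonacci identity (a² + b²)(c² + d²) = (ac − bd)² + (ad + bc)² = (ac + bd)² + (ad − bc)²:
  17 · 29 = 493: from (1² + 4²)(2² + 5²), take (1·2 − 4·5, 1·5 + 4·2) = (2 − 20, 5 + 8) = (-18, 13); dropping signs (only squares matter) gives (18, 13); check 18² + 13² = 324 + 169 = 493 ✓.
  493 · 61 = 30073: from (18² + 13²)(5² + 6²), take (18·5 − 13·6, 18·6 + 13·5) = (90 − 78, 108 + 65) = (12, 173); check 12² + 173² = 144 + 29929 = 30073 ✓.
Step 4: Order so x ≤ y and verify: 12² + 173² = 144 + 29929 = 30073 = n. ✓

n = 30073 = 12² + 173² (one valid representation with x ≤ y).


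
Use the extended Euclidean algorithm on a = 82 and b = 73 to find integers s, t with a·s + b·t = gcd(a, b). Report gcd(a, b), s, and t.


Euclidean algorithm on (82, 73) — divide until remainder is 0:
  82 = 1 · 73 + 9
  73 = 8 · 9 + 1
  9 = 9 · 1 + 0
gcd(82, 73) = 1.
Track Bezout coefficients alongside the remainders: start with r₀ = 82 = a·1 + b·0 (s = 1, t = 0) and r₁ = 73 = a·0 + b·1 (s = 0, t = 1); each new remainder r_{k+1} = r_{k-1} − q_k·r_k inherits s_{k+1} = s_{k-1} − q_k·s_k, t_{k+1} = t_{k-1} − q_k·t_k, so r_k = a·s_k + b·t_k at every step:
  q = 1: r = 9, s = 1 − 1·0 = 1, t = 0 − 1·1 = -1  (check: 82·1 + 73·(-1) = 9)
  q = 8: r = 1, s = 0 − 8·1 = -8, t = 1 − 8·(-1) = 9  (check: 82·(-8) + 73·9 = 1)
The row with r = 1 (the gcd) gives the Bezout coefficients s = -8, t = 9.
Result: 82 · (-8) + 73 · (9) = 1.

gcd(82, 73) = 1; s = -8, t = 9 (check: 82·(-8) + 73·9 = 1).


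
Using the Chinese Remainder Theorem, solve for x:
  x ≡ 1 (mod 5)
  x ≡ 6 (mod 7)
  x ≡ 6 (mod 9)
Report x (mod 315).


Moduli 5, 7, 9 are pairwise coprime; by CRT there is a unique solution modulo M = 5 · 7 · 9 = 315.
Solve pairwise, accumulating the modulus:
  Start with x ≡ 1 (mod 5).
  Combine with x ≡ 6 (mod 7): since gcd(5, 7) = 1, we get a unique residue mod 35.
    Write x = 1 + 5·t and substitute into x ≡ 6 (mod 7): 5·t ≡ 6 − 1 = 5 (mod 7).
    The inverse of 5 mod 7 is 3 (since 5·3 = 15 = 2·7 + 1), so t ≡ 3·5 = 15 ≡ 1 (mod 7).
    Then x = 1 + 5·1 = 6, valid modulo lcm(5, 7) = 35: x ≡ 6 (mod 35).
  Combine with x ≡ 6 (mod 9): since gcd(35, 9) = 1, we get a unique residue mod 315.
    Write x = 6 + 35·t and substitute into x ≡ 6 (mod 9): 35·t ≡ 6 − 6 = 0 (mod 9).
    Reduce coefficients mod 9: 8·t ≡ 0 (mod 9).
    The inverse of 8 mod 9 is 8 (since 8·8 = 64 = 7·9 + 1), so t ≡ 8·0 = 0 ≡ 0 (mod 9).
    Then x = 6 + 35·0 = 6, valid modulo lcm(35, 9) = 315: x ≡ 6 (mod 315).
Verify: 6 mod 5 = 1 ✓, 6 mod 7 = 6 ✓, 6 mod 9 = 6 ✓.

x ≡ 6 (mod 315).


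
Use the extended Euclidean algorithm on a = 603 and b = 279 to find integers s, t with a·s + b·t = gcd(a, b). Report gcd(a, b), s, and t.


Euclidean algorithm on (603, 279) — divide until remainder is 0:
  603 = 2 · 279 + 45
  279 = 6 · 45 + 9
  45 = 5 · 9 + 0
gcd(603, 279) = 9.
Track Bezout coefficients alongside the remainders: start with r₀ = 603 = a·1 + b·0 (s = 1, t = 0) and r₁ = 279 = a·0 + b·1 (s = 0, t = 1); each new remainder r_{k+1} = r_{k-1} − q_k·r_k inherits s_{k+1} = s_{k-1} − q_k·s_k, t_{k+1} = t_{k-1} − q_k·t_k, so r_k = a·s_k + b·t_k at every step:
  q = 2: r = 45, s = 1 − 2·0 = 1, t = 0 − 2·1 = -2  (check: 603·1 + 279·(-2) = 45)
  q = 6: r = 9, s = 0 − 6·1 = -6, t = 1 − 6·(-2) = 13  (check: 603·(-6) + 279·13 = 9)
The row with r = 9 (the gcd) gives the Bezout coefficients s = -6, t = 13.
Result: 603 · (-6) + 279 · (13) = 9.

gcd(603, 279) = 9; s = -6, t = 13 (check: 603·(-6) + 279·13 = 9).


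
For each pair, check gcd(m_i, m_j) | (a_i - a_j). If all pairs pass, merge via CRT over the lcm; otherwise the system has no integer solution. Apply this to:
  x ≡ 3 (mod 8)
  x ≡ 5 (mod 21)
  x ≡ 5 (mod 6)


Moduli 8, 21, 6 are not pairwise coprime, so CRT works modulo lcm(m_i) when all pairwise compatibility conditions hold.
Pairwise compatibility: gcd(m_i, m_j) must divide a_i - a_j for every pair.
Merge one congruence at a time:
  Start: x ≡ 3 (mod 8).
  Combine with x ≡ 5 (mod 21): gcd(8, 21) = 1; 5 - 3 = 2, which IS divisible by 1, so compatible.
    Write x = 3 + 8·t and substitute into x ≡ 5 (mod 21): 8·t ≡ 5 − 3 = 2 (mod 21).
    The inverse of 8 mod 21 is 8 (since 8·8 = 64 = 3·21 + 1), so t ≡ 8·2 = 16 ≡ 16 (mod 21).
    Then x = 3 + 8·16 = 131, valid modulo lcm(8, 21) = 168: x ≡ 131 (mod 168).
  Combine with x ≡ 5 (mod 6): gcd(168, 6) = 6; 5 - 131 = -126, which IS divisible by 6, so compatible.
    Write x = 131 + 168·t and substitute into x ≡ 5 (mod 6): 168·t ≡ 5 − 131 = -126 (mod 6).
    Divide the congruence (and modulus) by g = 6: 28·t ≡ -21 (mod 1).
    Modulo 1 every t works; take t = 0.
    Then x = 131 + 168·0 = 131, valid modulo lcm(168, 6) = 168: x ≡ 131 (mod 168).
Verify: 131 mod 8 = 3, 131 mod 21 = 5, 131 mod 6 = 5.

x ≡ 131 (mod 168).


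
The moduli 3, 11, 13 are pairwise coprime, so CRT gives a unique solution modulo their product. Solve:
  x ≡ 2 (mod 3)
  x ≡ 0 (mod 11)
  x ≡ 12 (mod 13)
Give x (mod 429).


Moduli 3, 11, 13 are pairwise coprime; by CRT there is a unique solution modulo M = 3 · 11 · 13 = 429.
Solve pairwise, accumulating the modulus:
  Start with x ≡ 2 (mod 3).
  Combine with x ≡ 0 (mod 11): since gcd(3, 11) = 1, we get a unique residue mod 33.
    Write x = 2 + 3·t and substitute into x ≡ 0 (mod 11): 3·t ≡ 0 − 2 = -2 (mod 11).
    Reduce coefficients mod 11: 3·t ≡ 9 (mod 11).
    The inverse of 3 mod 11 is 4 (since 3·4 = 12 = 1·11 + 1), so t ≡ 4·9 = 36 ≡ 3 (mod 11).
    Then x = 2 + 3·3 = 11, valid modulo lcm(3, 11) = 33: x ≡ 11 (mod 33).
  Combine with x ≡ 12 (mod 13): since gcd(33, 13) = 1, we get a unique residue mod 429.
    Write x = 11 + 33·t and substitute into x ≡ 12 (mod 13): 33·t ≡ 12 − 11 = 1 (mod 13).
    Reduce coefficients mod 13: 7·t ≡ 1 (mod 13).
    The inverse of 7 mod 13 is 2 (since 7·2 = 14 = 1·13 + 1), so t ≡ 2·1 = 2 ≡ 2 (mod 13).
    Then x = 11 + 33·2 = 77, valid modulo lcm(33, 13) = 429: x ≡ 77 (mod 429).
Verify: 77 mod 3 = 2 ✓, 77 mod 11 = 0 ✓, 77 mod 13 = 12 ✓.

x ≡ 77 (mod 429).


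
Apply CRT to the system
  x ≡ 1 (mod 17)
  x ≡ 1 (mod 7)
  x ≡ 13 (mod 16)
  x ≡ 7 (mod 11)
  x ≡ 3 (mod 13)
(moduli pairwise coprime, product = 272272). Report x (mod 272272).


Product of moduli M = 17 · 7 · 16 · 11 · 13 = 272272.
Merge one congruence at a time:
  Start: x ≡ 1 (mod 17).
  Combine with x ≡ 1 (mod 7); new modulus lcm = 119.
    Write x = 1 + 17·t and substitute into x ≡ 1 (mod 7): 17·t ≡ 1 − 1 = 0 (mod 7).
    Reduce coefficients mod 7: 3·t ≡ 0 (mod 7).
    The inverse of 3 mod 7 is 5 (since 3·5 = 15 = 2·7 + 1), so t ≡ 5·0 = 0 ≡ 0 (mod 7).
    Then x = 1 + 17·0 = 1, valid modulo lcm(17, 7) = 119: x ≡ 1 (mod 119).
  Combine with x ≡ 13 (mod 16); new modulus lcm = 1904.
    Write x = 1 + 119·t and substitute into x ≡ 13 (mod 16): 119·t ≡ 13 − 1 = 12 (mod 16).
    Reduce coefficients mod 16: 7·t ≡ 12 (mod 16).
    The inverse of 7 mod 16 is 7 (since 7·7 = 49 = 3·16 + 1), so t ≡ 7·12 = 84 ≡ 4 (mod 16).
    Then x = 1 + 119·4 = 477, valid modulo lcm(119, 16) = 1904: x ≡ 477 (mod 1904).
  Combine with x ≡ 7 (mod 11); new modulus lcm = 20944.
    Write x = 477 + 1904·t and substitute into x ≡ 7 (mod 11): 1904·t ≡ 7 − 477 = -470 (mod 11).
    Reduce coefficients mod 11: 1·t ≡ 3 (mod 11).
    So t ≡ 3 (mod 11).
    Then x = 477 + 1904·3 = 6189, valid modulo lcm(1904, 11) = 20944: x ≡ 6189 (mod 20944).
  Combine with x ≡ 3 (mod 13); new modulus lcm = 272272.
    Write x = 6189 + 20944·t and substitute into x ≡ 3 (mod 13): 20944·t ≡ 3 − 6189 = -6186 (mod 13).
    Reduce coefficients mod 13: 1·t ≡ 2 (mod 13).
    So t ≡ 2 (mod 13).
    Then x = 6189 + 20944·2 = 48077, valid modulo lcm(20944, 13) = 272272: x ≡ 48077 (mod 272272).
Verify against each original: 48077 mod 17 = 1, 48077 mod 7 = 1, 48077 mod 16 = 13, 48077 mod 11 = 7, 48077 mod 13 = 3.

x ≡ 48077 (mod 272272).


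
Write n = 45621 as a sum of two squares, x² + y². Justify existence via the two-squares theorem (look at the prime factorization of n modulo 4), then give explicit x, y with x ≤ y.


Step 1: Factor n = 45621 = 3^2 · 37 · 137.
Step 2: Check the mod-4 condition on each prime factor: 3 ≡ 3 (mod 4), exponent 2 (must be even); 37 ≡ 1 (mod 4), exponent 1; 137 ≡ 1 (mod 4), exponent 1.
All primes ≡ 3 (mod 4) appear to even exponent (or don't appear), so by the two-squares theorem n IS expressible as a sum of two squares.
Step 3: Build a representation. Group n = k² · m with k = 3 and m = 37 · 137 = 5069 (a product of primes ≡ 1 (mod 4)); a representation of m scales to one of n via (k·x)² + (k·y)² = k²(x² + y²). Each prime p ≡ 1 (mod 4) is itself a sum of two squares; find a² by testing p − a² for a perfect square:
  37: 37 − 1² = 36 = 6² ⇒ 37 = 1² + 6².
  137: 137 − 1² = 136, 137 − 2² = 133, 137 − 3² = 128, 137 − 4² = 121 = 11² ⇒ 137 = 4² + 11².
  Combine using the Brahmagupta–Fibonacci identity (a² + b²)(c² + d²) = (ac − bd)² + (ad + bc)² = (ac + bd)² + (ad − bc)²:
  37 · 137 = 5069: from (1² + 6²)(4² + 11²), take (1·4 − 6·11, 1·11 + 6·4) = (4 − 66, 11 + 24) = (-62, 35); dropping signs (only squares matter) gives (62, 35); check 62² + 35² = 3844 + 1225 = 5069 ✓.
  Scale by k = 3: (3·62, 3·35) = (186, 105).
Step 4: Order so x ≤ y and verify: 105² + 186² = 11025 + 34596 = 45621 = n. ✓

n = 45621 = 105² + 186² (one valid representation with x ≤ y).


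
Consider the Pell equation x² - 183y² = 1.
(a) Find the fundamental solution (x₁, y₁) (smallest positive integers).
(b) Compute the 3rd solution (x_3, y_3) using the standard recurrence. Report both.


Step 1: Find the fundamental solution (x₁, y₁) of x² - 183y² = 1.
  Expand √183 as a continued fraction. a₀ = ⌊√183⌋ = 13; iterate m_{k+1} = d_k·a_k − m_k, d_{k+1} = (183 − m_{k+1}²)/d_k, a_{k+1} = ⌊(a₀ + m_{k+1})/d_{k+1}⌋ (starting m₀ = 0, d₀ = 1), with convergents p_k = a_k·p_{k-1} + p_{k-2}, q_k = a_k·q_{k-1} + q_{k-2} (p₋₁ = 1, q₋₁ = 0):
  k = 0: a₀ = 13; p₀/q₀ = 13/1; p₀² − 183·q₀² = 169 − 183 = -14.
  k = 1: m = 13, d = 14, a = ⌊(13 + 13)/14⌋ = 1; p/q = (1·13 + 1)/(1·1 + 0) = 14/1; p² − 183·q² = 196 − 183 = 13.
  k = 2: m = 1, d = 13, a = ⌊(13 + 1)/13⌋ = 1; p/q = (1·14 + 13)/(1·1 + 1) = 27/2; p² − 183·q² = 729 − 732 = -3.
  k = 3: m = 12, d = 3, a = ⌊(13 + 12)/3⌋ = 8; p/q = (8·27 + 14)/(8·2 + 1) = 230/17; p² − 183·q² = 52900 − 52887 = 13.
  k = 4: m = 12, d = 13, a = ⌊(13 + 12)/13⌋ = 1; p/q = (1·230 + 27)/(1·17 + 2) = 257/19; p² − 183·q² = 66049 − 66063 = -14.
  k = 5: m = 1, d = 14, a = ⌊(13 + 1)/14⌋ = 1; p/q = (1·257 + 230)/(1·19 + 17) = 487/36; p² − 183·q² = 237169 − 237168 = 1.
  The first convergent with p² − 183·q² = 1 gives the fundamental solution (x₁, y₁) = (487, 36).
Step 2: Apply the recurrence (x_{n+1}, y_{n+1}) = (x₁x_n + 183y₁y_n, x₁y_n + y₁x_n) repeatedly.
  From (x_1, y_1) = (487, 36): x_2 = 487·487 + 183·36·36 = 474337; y_2 = 487·36 + 36·487 = 35064.
  From (x_2, y_2) = (474337, 35064): x_3 = 487·474337 + 183·36·35064 = 462003751; y_3 = 487·35064 + 36·474337 = 34152300.
Step 3: Verify x_3² - 183·y_3² = 213447465938070001 - 213447465938070000 = 1 (should be 1). ✓

(x_1, y_1) = (487, 36); (x_3, y_3) = (462003751, 34152300).


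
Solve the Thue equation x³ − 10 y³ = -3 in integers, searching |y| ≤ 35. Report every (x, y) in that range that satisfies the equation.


The equation is x³ - 10y³ = -3. For fixed y, x³ = 10·y³ − 3, so a solution requires the RHS to be a perfect cube.
Strategy: iterate y from -35 to 35, compute RHS = 10·y³ − 3, and check whether it is a (positive or negative) perfect cube.
Check small values of y:
  y = 0: RHS = -3 is not a perfect cube.
  y = 1: RHS = 7 is not a perfect cube.
  y = -1: RHS = -13 is not a perfect cube.
  y = 2: RHS = 77 is not a perfect cube.
  y = -2: RHS = -83 is not a perfect cube.
  y = 3: RHS = 267 is not a perfect cube.
  y = -3: RHS = -273 is not a perfect cube.
Continuing the search up to |y| = 35 finds no solutions either.
No (x, y) in the scanned range satisfies the equation.

No integer solutions with |y| ≤ 35.


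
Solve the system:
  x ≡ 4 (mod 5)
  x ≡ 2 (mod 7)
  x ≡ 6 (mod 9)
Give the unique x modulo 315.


Moduli 5, 7, 9 are pairwise coprime; by CRT there is a unique solution modulo M = 5 · 7 · 9 = 315.
Solve pairwise, accumulating the modulus:
  Start with x ≡ 4 (mod 5).
  Combine with x ≡ 2 (mod 7): since gcd(5, 7) = 1, we get a unique residue mod 35.
    Write x = 4 + 5·t and substitute into x ≡ 2 (mod 7): 5·t ≡ 2 − 4 = -2 (mod 7).
    Reduce coefficients mod 7: 5·t ≡ 5 (mod 7).
    The inverse of 5 mod 7 is 3 (since 5·3 = 15 = 2·7 + 1), so t ≡ 3·5 = 15 ≡ 1 (mod 7).
    Then x = 4 + 5·1 = 9, valid modulo lcm(5, 7) = 35: x ≡ 9 (mod 35).
  Combine with x ≡ 6 (mod 9): since gcd(35, 9) = 1, we get a unique residue mod 315.
    Write x = 9 + 35·t and substitute into x ≡ 6 (mod 9): 35·t ≡ 6 − 9 = -3 (mod 9).
    Reduce coefficients mod 9: 8·t ≡ 6 (mod 9).
    The inverse of 8 mod 9 is 8 (since 8·8 = 64 = 7·9 + 1), so t ≡ 8·6 = 48 ≡ 3 (mod 9).
    Then x = 9 + 35·3 = 114, valid modulo lcm(35, 9) = 315: x ≡ 114 (mod 315).
Verify: 114 mod 5 = 4 ✓, 114 mod 7 = 2 ✓, 114 mod 9 = 6 ✓.

x ≡ 114 (mod 315).


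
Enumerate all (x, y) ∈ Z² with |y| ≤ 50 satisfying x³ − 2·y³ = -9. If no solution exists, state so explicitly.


The equation is x³ - 2y³ = -9. For fixed y, x³ = 2·y³ − 9, so a solution requires the RHS to be a perfect cube.
Strategy: iterate y from -50 to 50, compute RHS = 2·y³ − 9, and check whether it is a (positive or negative) perfect cube.
Check small values of y:
  y = 0: RHS = -9 is not a perfect cube.
  y = 1: RHS = -7 is not a perfect cube.
  y = -1: RHS = -11 is not a perfect cube.
  y = 2: RHS = 7 is not a perfect cube.
  y = -2: RHS = -25 is not a perfect cube.
  y = 3: RHS = 45 is not a perfect cube.
  y = -3: RHS = -63 is not a perfect cube.
Continuing the search up to |y| = 50 finds no solutions either.
No (x, y) in the scanned range satisfies the equation.

No integer solutions with |y| ≤ 50.


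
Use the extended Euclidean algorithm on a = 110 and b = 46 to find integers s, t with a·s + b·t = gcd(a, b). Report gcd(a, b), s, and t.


Euclidean algorithm on (110, 46) — divide until remainder is 0:
  110 = 2 · 46 + 18
  46 = 2 · 18 + 10
  18 = 1 · 10 + 8
  10 = 1 · 8 + 2
  8 = 4 · 2 + 0
gcd(110, 46) = 2.
Track Bezout coefficients alongside the remainders: start with r₀ = 110 = a·1 + b·0 (s = 1, t = 0) and r₁ = 46 = a·0 + b·1 (s = 0, t = 1); each new remainder r_{k+1} = r_{k-1} − q_k·r_k inherits s_{k+1} = s_{k-1} − q_k·s_k, t_{k+1} = t_{k-1} − q_k·t_k, so r_k = a·s_k + b·t_k at every step:
  q = 2: r = 18, s = 1 − 2·0 = 1, t = 0 − 2·1 = -2  (check: 110·1 + 46·(-2) = 18)
  q = 2: r = 10, s = 0 − 2·1 = -2, t = 1 − 2·(-2) = 5  (check: 110·(-2) + 46·5 = 10)
  q = 1: r = 8, s = 1 − 1·(-2) = 3, t = -2 − 1·5 = -7  (check: 110·3 + 46·(-7) = 8)
  q = 1: r = 2, s = -2 − 1·3 = -5, t = 5 − 1·(-7) = 12  (check: 110·(-5) + 46·12 = 2)
The row with r = 2 (the gcd) gives the Bezout coefficients s = -5, t = 12.
Result: 110 · (-5) + 46 · (12) = 2.

gcd(110, 46) = 2; s = -5, t = 12 (check: 110·(-5) + 46·12 = 2).


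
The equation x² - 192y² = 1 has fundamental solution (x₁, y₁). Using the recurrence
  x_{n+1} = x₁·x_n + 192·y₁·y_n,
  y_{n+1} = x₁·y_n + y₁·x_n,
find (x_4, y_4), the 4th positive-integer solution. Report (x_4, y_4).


Step 1: Find the fundamental solution (x₁, y₁) of x² - 192y² = 1.
  Expand √192 as a continued fraction. a₀ = ⌊√192⌋ = 13; iterate m_{k+1} = d_k·a_k − m_k, d_{k+1} = (192 − m_{k+1}²)/d_k, a_{k+1} = ⌊(a₀ + m_{k+1})/d_{k+1}⌋ (starting m₀ = 0, d₀ = 1), with convergents p_k = a_k·p_{k-1} + p_{k-2}, q_k = a_k·q_{k-1} + q_{k-2} (p₋₁ = 1, q₋₁ = 0):
  k = 0: a₀ = 13; p₀/q₀ = 13/1; p₀² − 192·q₀² = 169 − 192 = -23.
  k = 1: m = 13, d = 23, a = ⌊(13 + 13)/23⌋ = 1; p/q = (1·13 + 1)/(1·1 + 0) = 14/1; p² − 192·q² = 196 − 192 = 4.
  k = 2: m = 10, d = 4, a = ⌊(13 + 10)/4⌋ = 5; p/q = (5·14 + 13)/(5·1 + 1) = 83/6; p² − 192·q² = 6889 − 6912 = -23.
  k = 3: m = 10, d = 23, a = ⌊(13 + 10)/23⌋ = 1; p/q = (1·83 + 14)/(1·6 + 1) = 97/7; p² − 192·q² = 9409 − 9408 = 1.
  The first convergent with p² − 192·q² = 1 gives the fundamental solution (x₁, y₁) = (97, 7).
Step 2: Apply the recurrence (x_{n+1}, y_{n+1}) = (x₁x_n + 192y₁y_n, x₁y_n + y₁x_n) repeatedly.
  From (x_1, y_1) = (97, 7): x_2 = 97·97 + 192·7·7 = 18817; y_2 = 97·7 + 7·97 = 1358.
  From (x_2, y_2) = (18817, 1358): x_3 = 97·18817 + 192·7·1358 = 3650401; y_3 = 97·1358 + 7·18817 = 263445.
  From (x_3, y_3) = (3650401, 263445): x_4 = 97·3650401 + 192·7·263445 = 708158977; y_4 = 97·263445 + 7·3650401 = 51106972.
Step 3: Verify x_4² - 192·y_4² = 501489136705686529 - 501489136705686528 = 1 (should be 1). ✓

(x_1, y_1) = (97, 7); (x_4, y_4) = (708158977, 51106972).


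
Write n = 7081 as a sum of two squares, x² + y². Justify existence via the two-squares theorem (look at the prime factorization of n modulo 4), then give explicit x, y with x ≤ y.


Step 1: Factor n = 7081 = 73 · 97.
Step 2: Check the mod-4 condition on each prime factor: 73 ≡ 1 (mod 4), exponent 1; 97 ≡ 1 (mod 4), exponent 1.
All primes ≡ 3 (mod 4) appear to even exponent (or don't appear), so by the two-squares theorem n IS expressible as a sum of two squares.
Step 3: Build a representation. Here n = 73 · 97 is a product of primes ≡ 1 (mod 4). Each prime p ≡ 1 (mod 4) is itself a sum of two squares; find a² by testing p − a² for a perfect square:
  73: 73 − 1² = 72, 73 − 2² = 69, 73 − 3² = 64 = 8² ⇒ 73 = 3² + 8².
  97: 97 − 1² = 96, 97 − 2² = 93, 97 − 3² = 88, 97 − 4² = 81 = 9² ⇒ 97 = 4² + 9².
  Combine using the Brahmagupta–Fibonacci identity (a² + b²)(c² + d²) = (ac − bd)² + (ad + bc)² = (ac + bd)² + (ad − bc)²:
  73 · 97 = 7081: from (3² + 8²)(4² + 9²), take (3·4 − 8·9, 3·9 + 8·4) = (12 − 72, 27 + 32) = (-60, 59); dropping signs (only squares matter) gives (60, 59); check 60² + 59² = 3600 + 3481 = 7081 ✓.
Step 4: Order so x ≤ y and verify: 59² + 60² = 3481 + 3600 = 7081 = n. ✓

n = 7081 = 59² + 60² (one valid representation with x ≤ y).


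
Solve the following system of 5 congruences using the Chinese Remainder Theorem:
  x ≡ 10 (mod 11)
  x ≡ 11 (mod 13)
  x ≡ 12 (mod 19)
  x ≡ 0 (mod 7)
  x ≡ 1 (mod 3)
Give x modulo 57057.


Product of moduli M = 11 · 13 · 19 · 7 · 3 = 57057.
Merge one congruence at a time:
  Start: x ≡ 10 (mod 11).
  Combine with x ≡ 11 (mod 13); new modulus lcm = 143.
    Write x = 10 + 11·t and substitute into x ≡ 11 (mod 13): 11·t ≡ 11 − 10 = 1 (mod 13).
    The inverse of 11 mod 13 is 6 (since 11·6 = 66 = 5·13 + 1), so t ≡ 6·1 = 6 ≡ 6 (mod 13).
    Then x = 10 + 11·6 = 76, valid modulo lcm(11, 13) = 143: x ≡ 76 (mod 143).
  Combine with x ≡ 12 (mod 19); new modulus lcm = 2717.
    Write x = 76 + 143·t and substitute into x ≡ 12 (mod 19): 143·t ≡ 12 − 76 = -64 (mod 19).
    Reduce coefficients mod 19: 10·t ≡ 12 (mod 19).
    The inverse of 10 mod 19 is 2 (since 10·2 = 20 = 1·19 + 1), so t ≡ 2·12 = 24 ≡ 5 (mod 19).
    Then x = 76 + 143·5 = 791, valid modulo lcm(143, 19) = 2717: x ≡ 791 (mod 2717).
  Combine with x ≡ 0 (mod 7); new modulus lcm = 19019.
    Write x = 791 + 2717·t and substitute into x ≡ 0 (mod 7): 2717·t ≡ 0 − 791 = -791 (mod 7).
    Reduce coefficients mod 7: 1·t ≡ 0 (mod 7).
    So t ≡ 0 (mod 7).
    Then x = 791 + 2717·0 = 791, valid modulo lcm(2717, 7) = 19019: x ≡ 791 (mod 19019).
  Combine with x ≡ 1 (mod 3); new modulus lcm = 57057.
    Write x = 791 + 19019·t and substitute into x ≡ 1 (mod 3): 19019·t ≡ 1 − 791 = -790 (mod 3).
    Reduce coefficients mod 3: 2·t ≡ 2 (mod 3).
    The inverse of 2 mod 3 is 2 (since 2·2 = 4 = 1·3 + 1), so t ≡ 2·2 = 4 ≡ 1 (mod 3).
    Then x = 791 + 19019·1 = 19810, valid modulo lcm(19019, 3) = 57057: x ≡ 19810 (mod 57057).
Verify against each original: 19810 mod 11 = 10, 19810 mod 13 = 11, 19810 mod 19 = 12, 19810 mod 7 = 0, 19810 mod 3 = 1.

x ≡ 19810 (mod 57057).


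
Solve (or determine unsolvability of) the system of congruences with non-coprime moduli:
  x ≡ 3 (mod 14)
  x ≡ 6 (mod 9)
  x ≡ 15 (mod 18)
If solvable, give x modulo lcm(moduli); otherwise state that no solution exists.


Moduli 14, 9, 18 are not pairwise coprime, so CRT works modulo lcm(m_i) when all pairwise compatibility conditions hold.
Pairwise compatibility: gcd(m_i, m_j) must divide a_i - a_j for every pair.
Merge one congruence at a time:
  Start: x ≡ 3 (mod 14).
  Combine with x ≡ 6 (mod 9): gcd(14, 9) = 1; 6 - 3 = 3, which IS divisible by 1, so compatible.
    Write x = 3 + 14·t and substitute into x ≡ 6 (mod 9): 14·t ≡ 6 − 3 = 3 (mod 9).
    Reduce coefficients mod 9: 5·t ≡ 3 (mod 9).
    The inverse of 5 mod 9 is 2 (since 5·2 = 10 = 1·9 + 1), so t ≡ 2·3 = 6 ≡ 6 (mod 9).
    Then x = 3 + 14·6 = 87, valid modulo lcm(14, 9) = 126: x ≡ 87 (mod 126).
  Combine with x ≡ 15 (mod 18): gcd(126, 18) = 18; 15 - 87 = -72, which IS divisible by 18, so compatible.
    Write x = 87 + 126·t and substitute into x ≡ 15 (mod 18): 126·t ≡ 15 − 87 = -72 (mod 18).
    Divide the congruence (and modulus) by g = 18: 7·t ≡ -4 (mod 1).
    Modulo 1 every t works; take t = 0.
    Then x = 87 + 126·0 = 87, valid modulo lcm(126, 18) = 126: x ≡ 87 (mod 126).
Verify: 87 mod 14 = 3, 87 mod 9 = 6, 87 mod 18 = 15.

x ≡ 87 (mod 126).


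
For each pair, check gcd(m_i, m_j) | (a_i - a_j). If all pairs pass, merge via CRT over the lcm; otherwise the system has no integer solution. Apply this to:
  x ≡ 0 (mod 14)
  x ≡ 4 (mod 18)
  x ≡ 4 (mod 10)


Moduli 14, 18, 10 are not pairwise coprime, so CRT works modulo lcm(m_i) when all pairwise compatibility conditions hold.
Pairwise compatibility: gcd(m_i, m_j) must divide a_i - a_j for every pair.
Merge one congruence at a time:
  Start: x ≡ 0 (mod 14).
  Combine with x ≡ 4 (mod 18): gcd(14, 18) = 2; 4 - 0 = 4, which IS divisible by 2, so compatible.
    Write x = 0 + 14·t and substitute into x ≡ 4 (mod 18): 14·t ≡ 4 − 0 = 4 (mod 18).
    Divide the congruence (and modulus) by g = 2: 7·t ≡ 2 (mod 9).
    The inverse of 7 mod 9 is 4 (since 7·4 = 28 = 3·9 + 1), so t ≡ 4·2 = 8 ≡ 8 (mod 9).
    Then x = 0 + 14·8 = 112, valid modulo lcm(14, 18) = 126: x ≡ 112 (mod 126).
  Combine with x ≡ 4 (mod 10): gcd(126, 10) = 2; 4 - 112 = -108, which IS divisible by 2, so compatible.
    Write x = 112 + 126·t and substitute into x ≡ 4 (mod 10): 126·t ≡ 4 − 112 = -108 (mod 10).
    Divide the congruence (and modulus) by g = 2: 63·t ≡ -54 (mod 5).
    Reduce coefficients mod 5: 3·t ≡ 1 (mod 5).
    The inverse of 3 mod 5 is 2 (since 3·2 = 6 = 1·5 + 1), so t ≡ 2·1 = 2 ≡ 2 (mod 5).
    Then x = 112 + 126·2 = 364, valid modulo lcm(126, 10) = 630: x ≡ 364 (mod 630).
Verify: 364 mod 14 = 0, 364 mod 18 = 4, 364 mod 10 = 4.

x ≡ 364 (mod 630).


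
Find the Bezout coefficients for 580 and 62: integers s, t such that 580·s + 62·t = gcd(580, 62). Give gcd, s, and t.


Euclidean algorithm on (580, 62) — divide until remainder is 0:
  580 = 9 · 62 + 22
  62 = 2 · 22 + 18
  22 = 1 · 18 + 4
  18 = 4 · 4 + 2
  4 = 2 · 2 + 0
gcd(580, 62) = 2.
Track Bezout coefficients alongside the remainders: start with r₀ = 580 = a·1 + b·0 (s = 1, t = 0) and r₁ = 62 = a·0 + b·1 (s = 0, t = 1); each new remainder r_{k+1} = r_{k-1} − q_k·r_k inherits s_{k+1} = s_{k-1} − q_k·s_k, t_{k+1} = t_{k-1} − q_k·t_k, so r_k = a·s_k + b·t_k at every step:
  q = 9: r = 22, s = 1 − 9·0 = 1, t = 0 − 9·1 = -9  (check: 580·1 + 62·(-9) = 22)
  q = 2: r = 18, s = 0 − 2·1 = -2, t = 1 − 2·(-9) = 19  (check: 580·(-2) + 62·19 = 18)
  q = 1: r = 4, s = 1 − 1·(-2) = 3, t = -9 − 1·19 = -28  (check: 580·3 + 62·(-28) = 4)
  q = 4: r = 2, s = -2 − 4·3 = -14, t = 19 − 4·(-28) = 131  (check: 580·(-14) + 62·131 = 2)
The row with r = 2 (the gcd) gives the Bezout coefficients s = -14, t = 131.
Result: 580 · (-14) + 62 · (131) = 2.

gcd(580, 62) = 2; s = -14, t = 131 (check: 580·(-14) + 62·131 = 2).


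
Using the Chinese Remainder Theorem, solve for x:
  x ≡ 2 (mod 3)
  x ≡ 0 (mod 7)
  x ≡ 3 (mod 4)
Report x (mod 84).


Moduli 3, 7, 4 are pairwise coprime; by CRT there is a unique solution modulo M = 3 · 7 · 4 = 84.
Solve pairwise, accumulating the modulus:
  Start with x ≡ 2 (mod 3).
  Combine with x ≡ 0 (mod 7): since gcd(3, 7) = 1, we get a unique residue mod 21.
    Write x = 2 + 3·t and substitute into x ≡ 0 (mod 7): 3·t ≡ 0 − 2 = -2 (mod 7).
    Reduce coefficients mod 7: 3·t ≡ 5 (mod 7).
    The inverse of 3 mod 7 is 5 (since 3·5 = 15 = 2·7 + 1), so t ≡ 5·5 = 25 ≡ 4 (mod 7).
    Then x = 2 + 3·4 = 14, valid modulo lcm(3, 7) = 21: x ≡ 14 (mod 21).
  Combine with x ≡ 3 (mod 4): since gcd(21, 4) = 1, we get a unique residue mod 84.
    Write x = 14 + 21·t and substitute into x ≡ 3 (mod 4): 21·t ≡ 3 − 14 = -11 (mod 4).
    Reduce coefficients mod 4: 1·t ≡ 1 (mod 4).
    So t ≡ 1 (mod 4).
    Then x = 14 + 21·1 = 35, valid modulo lcm(21, 4) = 84: x ≡ 35 (mod 84).
Verify: 35 mod 3 = 2 ✓, 35 mod 7 = 0 ✓, 35 mod 4 = 3 ✓.

x ≡ 35 (mod 84).


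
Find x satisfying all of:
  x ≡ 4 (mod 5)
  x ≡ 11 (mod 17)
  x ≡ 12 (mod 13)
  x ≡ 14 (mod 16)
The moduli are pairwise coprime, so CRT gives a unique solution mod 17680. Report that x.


Product of moduli M = 5 · 17 · 13 · 16 = 17680.
Merge one congruence at a time:
  Start: x ≡ 4 (mod 5).
  Combine with x ≡ 11 (mod 17); new modulus lcm = 85.
    Write x = 4 + 5·t and substitute into x ≡ 11 (mod 17): 5·t ≡ 11 − 4 = 7 (mod 17).
    The inverse of 5 mod 17 is 7 (since 5·7 = 35 = 2·17 + 1), so t ≡ 7·7 = 49 ≡ 15 (mod 17).
    Then x = 4 + 5·15 = 79, valid modulo lcm(5, 17) = 85: x ≡ 79 (mod 85).
  Combine with x ≡ 12 (mod 13); new modulus lcm = 1105.
    Write x = 79 + 85·t and substitute into x ≡ 12 (mod 13): 85·t ≡ 12 − 79 = -67 (mod 13).
    Reduce coefficients mod 13: 7·t ≡ 11 (mod 13).
    The inverse of 7 mod 13 is 2 (since 7·2 = 14 = 1·13 + 1), so t ≡ 2·11 = 22 ≡ 9 (mod 13).
    Then x = 79 + 85·9 = 844, valid modulo lcm(85, 13) = 1105: x ≡ 844 (mod 1105).
  Combine with x ≡ 14 (mod 16); new modulus lcm = 17680.
    Write x = 844 + 1105·t and substitute into x ≡ 14 (mod 16): 1105·t ≡ 14 − 844 = -830 (mod 16).
    Reduce coefficients mod 16: 1·t ≡ 2 (mod 16).
    So t ≡ 2 (mod 16).
    Then x = 844 + 1105·2 = 3054, valid modulo lcm(1105, 16) = 17680: x ≡ 3054 (mod 17680).
Verify against each original: 3054 mod 5 = 4, 3054 mod 17 = 11, 3054 mod 13 = 12, 3054 mod 16 = 14.

x ≡ 3054 (mod 17680).


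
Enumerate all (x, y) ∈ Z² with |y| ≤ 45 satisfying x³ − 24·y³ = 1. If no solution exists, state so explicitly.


The equation is x³ - 24y³ = 1. For fixed y, x³ = 24·y³ + 1, so a solution requires the RHS to be a perfect cube.
Strategy: iterate y from -45 to 45, compute RHS = 24·y³ + 1, and check whether it is a (positive or negative) perfect cube.
Check small values of y:
  y = 0: RHS = 1 = (1)³ ⇒ x = 1 works.
  y = 1: RHS = 25 is not a perfect cube.
  y = -1: RHS = -23 is not a perfect cube.
  y = 2: RHS = 193 is not a perfect cube.
  y = -2: RHS = -191 is not a perfect cube.
  y = 3: RHS = 649 is not a perfect cube.
  y = -3: RHS = -647 is not a perfect cube.
Continuing the search up to |y| = 45 finds no further solutions beyond those listed.
Collected solutions: (1, 0).

Solutions (with |y| ≤ 45): (1, 0).


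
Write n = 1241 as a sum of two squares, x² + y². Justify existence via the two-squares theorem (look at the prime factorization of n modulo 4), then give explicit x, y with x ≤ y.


Step 1: Factor n = 1241 = 17 · 73.
Step 2: Check the mod-4 condition on each prime factor: 17 ≡ 1 (mod 4), exponent 1; 73 ≡ 1 (mod 4), exponent 1.
All primes ≡ 3 (mod 4) appear to even exponent (or don't appear), so by the two-squares theorem n IS expressible as a sum of two squares.
Step 3: Build a representation. Here n = 17 · 73 is a product of primes ≡ 1 (mod 4). Each prime p ≡ 1 (mod 4) is itself a sum of two squares; find a² by testing p − a² for a perfect square:
  17: 17 − 1² = 16 = 4² ⇒ 17 = 1² + 4².
  73: 73 − 1² = 72, 73 − 2² = 69, 73 − 3² = 64 = 8² ⇒ 73 = 3² + 8².
  Combine using the Brahmagupta–Fibonacci identity (a² + b²)(c² + d²) = (ac − bd)² + (ad + bc)² = (ac + bd)² + (ad − bc)²:
  17 · 73 = 1241: from (1² + 4²)(3² + 8²), take (1·3 − 4·8, 1·8 + 4·3) = (3 − 32, 8 + 12) = (-29, 20); dropping signs (only squares matter) gives (29, 20); check 29² + 20² = 841 + 400 = 1241 ✓.
Step 4: Order so x ≤ y and verify: 20² + 29² = 400 + 841 = 1241 = n. ✓

n = 1241 = 20² + 29² (one valid representation with x ≤ y).


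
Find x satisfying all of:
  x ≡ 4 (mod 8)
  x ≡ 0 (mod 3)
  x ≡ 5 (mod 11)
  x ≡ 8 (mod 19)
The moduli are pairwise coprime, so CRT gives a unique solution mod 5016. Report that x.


Product of moduli M = 8 · 3 · 11 · 19 = 5016.
Merge one congruence at a time:
  Start: x ≡ 4 (mod 8).
  Combine with x ≡ 0 (mod 3); new modulus lcm = 24.
    Write x = 4 + 8·t and substitute into x ≡ 0 (mod 3): 8·t ≡ 0 − 4 = -4 (mod 3).
    Reduce coefficients mod 3: 2·t ≡ 2 (mod 3).
    The inverse of 2 mod 3 is 2 (since 2·2 = 4 = 1·3 + 1), so t ≡ 2·2 = 4 ≡ 1 (mod 3).
    Then x = 4 + 8·1 = 12, valid modulo lcm(8, 3) = 24: x ≡ 12 (mod 24).
  Combine with x ≡ 5 (mod 11); new modulus lcm = 264.
    Write x = 12 + 24·t and substitute into x ≡ 5 (mod 11): 24·t ≡ 5 − 12 = -7 (mod 11).
    Reduce coefficients mod 11: 2·t ≡ 4 (mod 11).
    The inverse of 2 mod 11 is 6 (since 2·6 = 12 = 1·11 + 1), so t ≡ 6·4 = 24 ≡ 2 (mod 11).
    Then x = 12 + 24·2 = 60, valid modulo lcm(24, 11) = 264: x ≡ 60 (mod 264).
  Combine with x ≡ 8 (mod 19); new modulus lcm = 5016.
    Write x = 60 + 264·t and substitute into x ≡ 8 (mod 19): 264·t ≡ 8 − 60 = -52 (mod 19).
    Reduce coefficients mod 19: 17·t ≡ 5 (mod 19).
    The inverse of 17 mod 19 is 9 (since 17·9 = 153 = 8·19 + 1), so t ≡ 9·5 = 45 ≡ 7 (mod 19).
    Then x = 60 + 264·7 = 1908, valid modulo lcm(264, 19) = 5016: x ≡ 1908 (mod 5016).
Verify against each original: 1908 mod 8 = 4, 1908 mod 3 = 0, 1908 mod 11 = 5, 1908 mod 19 = 8.

x ≡ 1908 (mod 5016).


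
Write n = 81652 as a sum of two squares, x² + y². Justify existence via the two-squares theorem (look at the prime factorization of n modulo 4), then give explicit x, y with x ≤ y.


Step 1: Factor n = 81652 = 2^2 · 137 · 149.
Step 2: Check the mod-4 condition on each prime factor: 2 = 2 (special); 137 ≡ 1 (mod 4), exponent 1; 149 ≡ 1 (mod 4), exponent 1.
All primes ≡ 3 (mod 4) appear to even exponent (or don't appear), so by the two-squares theorem n IS expressible as a sum of two squares.
Step 3: Build a representation. Group n = k² · m with k = 2 and m = 137 · 149 = 20413 (a product of primes ≡ 1 (mod 4)); a representation of m scales to one of n via (k·x)² + (k·y)² = k²(x² + y²). Each prime p ≡ 1 (mod 4) is itself a sum of two squares; find a² by testing p − a² for a perfect square:
  137: 137 − 1² = 136, 137 − 2² = 133, 137 − 3² = 128, 137 − 4² = 121 = 11² ⇒ 137 = 4² + 11².
  149: 149 − 1² = 148, 149 − 2² = 145, 149 − 3² = 140, 149 − 4² = 133, 149 − 5² = 124, 149 − 6² = 113, 149 − 7² = 100 = 10² ⇒ 149 = 7² + 10².
  Combine using the Brahmagupta–Fibonacci identity (a² + b²)(c² + d²) = (ac − bd)² + (ad + bc)² = (ac + bd)² + (ad − bc)²:
  137 · 149 = 20413: from (4² + 11²)(7² + 10²), take (4·7 − 11·10, 4·10 + 11·7) = (28 − 110, 40 + 77) = (-82, 117); dropping signs (only squares matter) gives (82, 117); check 82² + 117² = 6724 + 13689 = 20413 ✓.
  Scale by k = 2: (2·82, 2·117) = (164, 234).
Step 4: Order so x ≤ y and verify: 164² + 234² = 26896 + 54756 = 81652 = n. ✓

n = 81652 = 164² + 234² (one valid representation with x ≤ y).


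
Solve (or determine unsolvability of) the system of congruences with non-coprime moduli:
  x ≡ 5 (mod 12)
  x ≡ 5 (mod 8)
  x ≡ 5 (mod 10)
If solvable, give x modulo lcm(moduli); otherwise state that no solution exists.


Moduli 12, 8, 10 are not pairwise coprime, so CRT works modulo lcm(m_i) when all pairwise compatibility conditions hold.
Pairwise compatibility: gcd(m_i, m_j) must divide a_i - a_j for every pair.
Merge one congruence at a time:
  Start: x ≡ 5 (mod 12).
  Combine with x ≡ 5 (mod 8): gcd(12, 8) = 4; 5 - 5 = 0, which IS divisible by 4, so compatible.
    Write x = 5 + 12·t and substitute into x ≡ 5 (mod 8): 12·t ≡ 5 − 5 = 0 (mod 8).
    Divide the congruence (and modulus) by g = 4: 3·t ≡ 0 (mod 2).
    Reduce coefficients mod 2: 1·t ≡ 0 (mod 2).
    So t ≡ 0 (mod 2).
    Then x = 5 + 12·0 = 5, valid modulo lcm(12, 8) = 24: x ≡ 5 (mod 24).
  Combine with x ≡ 5 (mod 10): gcd(24, 10) = 2; 5 - 5 = 0, which IS divisible by 2, so compatible.
    Write x = 5 + 24·t and substitute into x ≡ 5 (mod 10): 24·t ≡ 5 − 5 = 0 (mod 10).
    Divide the congruence (and modulus) by g = 2: 12·t ≡ 0 (mod 5).
    Reduce coefficients mod 5: 2·t ≡ 0 (mod 5).
    The inverse of 2 mod 5 is 3 (since 2·3 = 6 = 1·5 + 1), so t ≡ 3·0 = 0 ≡ 0 (mod 5).
    Then x = 5 + 24·0 = 5, valid modulo lcm(24, 10) = 120: x ≡ 5 (mod 120).
Verify: 5 mod 12 = 5, 5 mod 8 = 5, 5 mod 10 = 5.

x ≡ 5 (mod 120).
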